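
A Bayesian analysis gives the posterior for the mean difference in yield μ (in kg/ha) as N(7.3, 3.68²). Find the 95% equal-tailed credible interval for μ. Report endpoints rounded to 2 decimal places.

[0.09, 14.51]

The posterior is symmetric, so the 95% equal-tailed interval is μ = 7.3 ± z·3.68 with z = 1.960.
Half-width: 1.960 × 3.68 = 7.21.
7.3 − 7.21 = 0.09; 7.3 + 7.21 = 14.51.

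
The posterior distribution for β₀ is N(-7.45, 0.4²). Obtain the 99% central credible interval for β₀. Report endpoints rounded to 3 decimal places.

[-8.480, -6.420]

The posterior is symmetric, so the 99% equal-tailed interval is β₀ = -7.45 ± z·0.4 with z = 2.576.
Half-width: 2.576 × 0.4 = 1.030.
-7.45 − 1.030 = -8.480; -7.45 + 1.030 = -6.420.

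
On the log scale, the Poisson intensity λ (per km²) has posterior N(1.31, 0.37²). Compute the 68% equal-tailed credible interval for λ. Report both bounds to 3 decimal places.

[2.565, 5.355]

On the log scale the 68% interval is 1.31 ± 0.994 × 0.37 = [0.9421, 1.6779].
Exponentiate: [e^0.9421, e^1.6779] = [2.565, 5.355].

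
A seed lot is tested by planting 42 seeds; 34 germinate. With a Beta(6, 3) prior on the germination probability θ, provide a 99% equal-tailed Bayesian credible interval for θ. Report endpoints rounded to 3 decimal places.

Posterior: Beta(6+34, 3+8) = Beta(40, 11).
Equal-tailed 99% interval: the 0.005 and 0.995 quantiles of Beta(40, 11).
Posterior mean ≈ 0.784, SD ≈ 0.057; a Normal approximation gives roughly [0.637, 0.931].
Exact: F⁻¹(0.005) = 0.620; F⁻¹(0.995) = 0.908.

[0.620, 0.908]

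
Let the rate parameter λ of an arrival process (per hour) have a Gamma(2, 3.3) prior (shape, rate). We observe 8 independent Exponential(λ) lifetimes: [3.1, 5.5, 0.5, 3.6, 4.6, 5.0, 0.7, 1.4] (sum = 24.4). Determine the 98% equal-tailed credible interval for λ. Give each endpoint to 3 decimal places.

[0.149, 0.678]

Posterior: Gamma(2+8, 3.3+24.4) = Gamma(10, 27.7) (shape, rate).
Equal-tailed 98% interval: Gamma(10, 27.7) quantiles at 0.01 and 0.99.
Posterior mean ≈ 0.361, SD ≈ 0.114; a Normal approximation gives roughly [0.095, 0.627].
Exact: lower = 0.149; upper = 0.678.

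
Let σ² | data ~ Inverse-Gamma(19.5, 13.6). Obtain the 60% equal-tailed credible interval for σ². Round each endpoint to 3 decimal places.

[0.589, 0.865]

Inverse-Gamma(19.5, 13.6) quantiles: F⁻¹(0.2) and F⁻¹(0.8).
Equivalently, 1/σ² ~ Gamma(19.5, rate = 13.6); invert its 0.8 and 0.2 quantiles.
Posterior mean ≈ 0.735, SD ≈ 0.176; a Normal approximation gives roughly [0.587, 0.883].
Exact: lower = 0.589; upper = 0.865.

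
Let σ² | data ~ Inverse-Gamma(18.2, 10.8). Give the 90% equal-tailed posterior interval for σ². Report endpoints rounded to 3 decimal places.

Inverse-Gamma(18.2, 10.8) quantiles: F⁻¹(0.05) and F⁻¹(0.95).
Equivalently, 1/σ² ~ Gamma(18.2, rate = 10.8); invert its 0.95 and 0.05 quantiles.
Posterior mean ≈ 0.628, SD ≈ 0.156; a Normal approximation gives roughly [0.371, 0.885].
Exact: lower = 0.420; upper = 0.916.

[0.420, 0.916]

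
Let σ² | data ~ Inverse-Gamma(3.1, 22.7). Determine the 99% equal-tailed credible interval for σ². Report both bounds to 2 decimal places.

Inverse-Gamma(3.1, 22.7) quantiles: F⁻¹(0.005) and F⁻¹(0.995).
Equivalently, 1/σ² ~ Gamma(3.1, rate = 22.7); invert its 0.995 and 0.005 quantiles.
Posterior mean ≈ 10.81, SD ≈ 10.31; a Normal approximation gives roughly [-15.74, 37.36].
Exact: lower = 2.40; upper = 61.79.

[2.40, 61.79]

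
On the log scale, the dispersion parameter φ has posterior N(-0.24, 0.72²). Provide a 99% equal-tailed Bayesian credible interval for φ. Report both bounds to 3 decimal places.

On the log scale the 99% interval is -0.24 ± 2.576 × 0.72 = [-2.0946, 1.6146].
Exponentiate: [e^-2.0946, e^1.6146] = [0.123, 5.026].

[0.123, 5.026]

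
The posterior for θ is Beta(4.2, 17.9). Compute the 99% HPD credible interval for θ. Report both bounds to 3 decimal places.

[0.027, 0.421]

The posterior is unimodal and skewed, so the HPD interval has equal density at both endpoints and is the shortest 99% interval.
Solving f(0.027) = f(0.421) with F(0.421) − F(0.027) = 0.99 gives [0.027, 0.421].
For comparison, the equal-tailed interval is [0.038, 0.442]; the HPD is narrower and shifted toward the mode.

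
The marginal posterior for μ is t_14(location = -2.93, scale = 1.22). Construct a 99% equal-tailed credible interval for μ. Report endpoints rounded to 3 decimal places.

The t_14 distribution is symmetric; the 99% interval is -2.93 ± t·1.22 with t_{0.995,14} = 2.977.
Half-width: 2.977 × 1.22 = 3.632.
-2.93 − 3.632 = -6.562; -2.93 + 3.632 = 0.702.

[-6.562, 0.702]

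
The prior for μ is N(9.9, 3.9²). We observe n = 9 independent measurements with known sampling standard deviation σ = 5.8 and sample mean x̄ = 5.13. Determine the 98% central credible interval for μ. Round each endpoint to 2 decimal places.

[2.04, 10.10]

Posterior precision = 1/3.9² + 9/5.8² = 0.0657 + 0.2675 = 0.3333, so posterior SD = 1.7322.
Posterior mean = (9.9/3.9² + 9·5.13/5.8²) / 0.3333 = 6.0710.
Interval: 6.0710 ± 2.326 × 1.7322 → [2.04, 10.10].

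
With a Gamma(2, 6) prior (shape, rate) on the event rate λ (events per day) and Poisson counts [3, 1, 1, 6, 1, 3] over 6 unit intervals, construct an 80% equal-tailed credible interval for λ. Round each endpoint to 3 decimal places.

Posterior: Gamma(2+15, 6+6) = Gamma(17, 12) (shape, rate).
Equal-tailed 80% interval: Gamma(17, 12) quantiles at 0.1 and 0.9.
Posterior mean ≈ 1.417, SD ≈ 0.344; a Normal approximation gives roughly [0.976, 1.857].
Exact: lower = 0.998; upper = 1.871.

[0.998, 1.871]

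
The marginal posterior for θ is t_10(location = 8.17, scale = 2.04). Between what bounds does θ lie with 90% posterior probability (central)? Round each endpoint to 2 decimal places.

The t_10 distribution is symmetric; the 90% interval is 8.17 ± t·2.04 with t_{0.95,10} = 1.812.
Half-width: 1.812 × 2.04 = 3.70.
8.17 − 3.70 = 4.47; 8.17 + 3.70 = 11.87.

[4.47, 11.87]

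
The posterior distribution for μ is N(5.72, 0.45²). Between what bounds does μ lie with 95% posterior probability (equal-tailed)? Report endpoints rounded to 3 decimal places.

[4.838, 6.602]

The posterior is symmetric, so the 95% equal-tailed interval is μ = 5.72 ± z·0.45 with z = 1.960.
Half-width: 1.960 × 0.45 = 0.882.
5.72 − 0.882 = 4.838; 5.72 + 0.882 = 6.602.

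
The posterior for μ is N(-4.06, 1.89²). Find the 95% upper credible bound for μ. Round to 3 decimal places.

-0.951

Need U with P(μ ≤ U) = 0.95: U = -4.06 + z_{0.05}·1.89.
z = 1.645; U = -4.06 + 1.645 × 1.89 = -0.951.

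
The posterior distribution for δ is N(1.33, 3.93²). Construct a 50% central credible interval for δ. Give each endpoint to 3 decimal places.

[-1.321, 3.981]

The posterior is symmetric, so the 50% equal-tailed interval is δ = 1.33 ± z·3.93 with z = 0.674.
Half-width: 0.674 × 3.93 = 2.651.
1.33 − 2.651 = -1.321; 1.33 + 2.651 = 3.981.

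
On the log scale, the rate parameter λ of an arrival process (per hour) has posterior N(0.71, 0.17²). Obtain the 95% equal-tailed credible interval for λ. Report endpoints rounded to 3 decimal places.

On the log scale the 95% interval is 0.71 ± 1.960 × 0.17 = [0.3768, 1.0432].
Exponentiate: [e^0.3768, e^1.0432] = [1.458, 2.838].

[1.458, 2.838]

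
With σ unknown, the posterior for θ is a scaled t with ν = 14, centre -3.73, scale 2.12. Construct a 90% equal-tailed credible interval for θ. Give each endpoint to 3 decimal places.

The t_14 distribution is symmetric; the 90% interval is -3.73 ± t·2.12 with t_{0.95,14} = 1.761.
Half-width: 1.761 × 2.12 = 3.734.
-3.73 − 3.734 = -7.464; -3.73 + 3.734 = 0.004.

[-7.464, 0.004]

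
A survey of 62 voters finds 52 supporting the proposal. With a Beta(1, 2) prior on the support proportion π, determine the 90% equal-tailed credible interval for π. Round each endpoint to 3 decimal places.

[0.732, 0.888]

Posterior: Beta(1+52, 2+10) = Beta(53, 12).
Equal-tailed 90% interval: the 0.05 and 0.95 quantiles of Beta(53, 12).
Posterior mean ≈ 0.815, SD ≈ 0.048; a Normal approximation gives roughly [0.737, 0.894].
Exact: F⁻¹(0.05) = 0.732; F⁻¹(0.95) = 0.888.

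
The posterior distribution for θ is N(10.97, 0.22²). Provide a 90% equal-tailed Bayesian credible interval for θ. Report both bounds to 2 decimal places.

The posterior is symmetric, so the 90% equal-tailed interval is θ = 10.97 ± z·0.22 with z = 1.645.
Half-width: 1.645 × 0.22 = 0.36.
10.97 − 0.36 = 10.61; 10.97 + 0.36 = 11.33.

[10.61, 11.33]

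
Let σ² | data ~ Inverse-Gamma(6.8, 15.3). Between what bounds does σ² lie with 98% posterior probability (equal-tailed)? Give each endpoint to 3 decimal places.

Inverse-Gamma(6.8, 15.3) quantiles: F⁻¹(0.01) and F⁻¹(0.99).
Equivalently, 1/σ² ~ Gamma(6.8, rate = 15.3); invert its 0.99 and 0.01 quantiles.
Posterior mean ≈ 2.638, SD ≈ 1.204; a Normal approximation gives roughly [-0.163, 5.439].
Exact: lower = 1.071; upper = 6.896.

[1.071, 6.896]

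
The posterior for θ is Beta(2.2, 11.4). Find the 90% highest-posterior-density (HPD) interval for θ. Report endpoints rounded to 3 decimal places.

[0.015, 0.302]

The posterior is unimodal and skewed, so the HPD interval has equal density at both endpoints and is the shortest 90% interval.
Solving f(0.015) = f(0.302) with F(0.302) − F(0.015) = 0.90 gives [0.015, 0.302].
For comparison, the equal-tailed interval is [0.036, 0.345]; the HPD is narrower and shifted toward the mode.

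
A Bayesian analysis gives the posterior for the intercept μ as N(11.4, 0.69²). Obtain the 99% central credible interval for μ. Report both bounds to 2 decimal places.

The posterior is symmetric, so the 99% equal-tailed interval is μ = 11.4 ± z·0.69 with z = 2.576.
Half-width: 2.576 × 0.69 = 1.78.
11.4 − 1.78 = 9.62; 11.4 + 1.78 = 13.18.

[9.62, 13.18]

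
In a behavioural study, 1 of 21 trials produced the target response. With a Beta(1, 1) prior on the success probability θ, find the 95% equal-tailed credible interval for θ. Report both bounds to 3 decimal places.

[0.011, 0.228]

Posterior: Beta(1+1, 1+20) = Beta(2, 21).
Equal-tailed 95% interval: the 0.025 and 0.975 quantiles of Beta(2, 21).
Posterior mean ≈ 0.087, SD ≈ 0.058; a Normal approximation gives roughly [-0.026, 0.200].
Exact: F⁻¹(0.025) = 0.011; F⁻¹(0.975) = 0.228.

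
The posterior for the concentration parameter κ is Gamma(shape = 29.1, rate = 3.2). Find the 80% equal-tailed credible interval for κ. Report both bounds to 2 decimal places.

[7.01, 11.31]

Posterior: Gamma(shape 29.1, rate 3.2).
Equal-tailed 80% interval: Gamma(29.1, 3.2) quantiles at 0.1 and 0.9.
Posterior mean ≈ 9.09, SD ≈ 1.69; a Normal approximation gives roughly [6.93, 11.25].
Exact: lower = 7.01; upper = 11.31.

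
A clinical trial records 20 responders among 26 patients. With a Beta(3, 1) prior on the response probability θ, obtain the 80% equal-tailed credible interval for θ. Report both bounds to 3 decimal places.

[0.665, 0.860]

Posterior: Beta(3+20, 1+6) = Beta(23, 7).
Equal-tailed 80% interval: the 0.1 and 0.9 quantiles of Beta(23, 7).
Posterior mean ≈ 0.767, SD ≈ 0.076; a Normal approximation gives roughly [0.669, 0.864].
Exact: F⁻¹(0.1) = 0.665; F⁻¹(0.9) = 0.860.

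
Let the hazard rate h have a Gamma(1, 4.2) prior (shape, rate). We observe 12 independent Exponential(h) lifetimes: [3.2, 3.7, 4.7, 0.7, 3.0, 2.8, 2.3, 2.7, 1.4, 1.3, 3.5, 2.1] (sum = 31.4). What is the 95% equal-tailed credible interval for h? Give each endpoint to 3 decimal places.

[0.194, 0.589]

Posterior: Gamma(1+12, 4.2+31.4) = Gamma(13, 35.6) (shape, rate).
Equal-tailed 95% interval: Gamma(13, 35.6) quantiles at 0.025 and 0.975.
Posterior mean ≈ 0.365, SD ≈ 0.101; a Normal approximation gives roughly [0.167, 0.564].
Exact: lower = 0.194; upper = 0.589.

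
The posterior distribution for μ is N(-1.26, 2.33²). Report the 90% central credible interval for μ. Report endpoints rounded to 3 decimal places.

The posterior is symmetric, so the 90% equal-tailed interval is μ = -1.26 ± z·2.33 with z = 1.645.
Half-width: 1.645 × 2.33 = 3.833.
-1.26 − 3.833 = -5.093; -1.26 + 3.833 = 2.573.

[-5.093, 2.573]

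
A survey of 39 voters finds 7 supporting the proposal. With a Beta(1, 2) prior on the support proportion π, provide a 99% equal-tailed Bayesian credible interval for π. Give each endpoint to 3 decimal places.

Posterior: Beta(1+7, 2+32) = Beta(8, 34).
Equal-tailed 99% interval: the 0.005 and 0.995 quantiles of Beta(8, 34).
Posterior mean ≈ 0.190, SD ≈ 0.060; a Normal approximation gives roughly [0.036, 0.345].
Exact: F⁻¹(0.005) = 0.066; F⁻¹(0.995) = 0.368.

[0.066, 0.368]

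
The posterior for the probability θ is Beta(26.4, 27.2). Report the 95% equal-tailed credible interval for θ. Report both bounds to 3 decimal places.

[0.361, 0.625]

Posterior: Beta(26.4, 27.2).
Equal-tailed 95% interval: the 0.025 and 0.975 quantiles of Beta(26.4, 27.2).
Posterior mean ≈ 0.493, SD ≈ 0.068; a Normal approximation gives roughly [0.360, 0.625].
Exact: F⁻¹(0.025) = 0.361; F⁻¹(0.975) = 0.625.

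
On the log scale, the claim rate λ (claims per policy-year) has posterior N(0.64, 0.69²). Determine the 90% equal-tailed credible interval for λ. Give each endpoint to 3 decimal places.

On the log scale the 90% interval is 0.64 ± 1.645 × 0.69 = [-0.4949, 1.7749].
Exponentiate: [e^-0.4949, e^1.7749] = [0.610, 5.900].

[0.610, 5.900]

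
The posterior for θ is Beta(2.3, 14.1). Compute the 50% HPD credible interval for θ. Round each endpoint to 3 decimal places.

[0.048, 0.149]

The posterior is unimodal and skewed, so the HPD interval has equal density at both endpoints and is the shortest 50% interval.
Solving f(0.048) = f(0.149) with F(0.149) − F(0.048) = 0.50 gives [0.048, 0.149].
For comparison, the equal-tailed interval is [0.077, 0.188]; the HPD is narrower and shifted toward the mode.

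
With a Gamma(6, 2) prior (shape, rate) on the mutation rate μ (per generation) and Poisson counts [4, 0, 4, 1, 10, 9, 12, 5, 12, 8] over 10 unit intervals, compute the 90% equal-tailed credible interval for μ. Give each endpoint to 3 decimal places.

[4.811, 7.117]

Posterior: Gamma(6+65, 2+10) = Gamma(71, 12) (shape, rate).
Equal-tailed 90% interval: Gamma(71, 12) quantiles at 0.05 and 0.95.
Posterior mean ≈ 5.917, SD ≈ 0.702; a Normal approximation gives roughly [4.762, 7.072].
Exact: lower = 4.811; upper = 7.117.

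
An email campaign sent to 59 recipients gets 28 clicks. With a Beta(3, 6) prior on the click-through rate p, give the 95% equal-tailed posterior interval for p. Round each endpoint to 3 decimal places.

Posterior: Beta(3+28, 6+31) = Beta(31, 37).
Equal-tailed 95% interval: the 0.025 and 0.975 quantiles of Beta(31, 37).
Posterior mean ≈ 0.456, SD ≈ 0.060; a Normal approximation gives roughly [0.338, 0.573].
Exact: F⁻¹(0.025) = 0.340; F⁻¹(0.975) = 0.574.

[0.340, 0.574]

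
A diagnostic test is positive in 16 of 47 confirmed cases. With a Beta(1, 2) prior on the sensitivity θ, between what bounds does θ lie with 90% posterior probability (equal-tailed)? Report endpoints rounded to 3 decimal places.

[0.235, 0.453]

Posterior: Beta(1+16, 2+31) = Beta(17, 33).
Equal-tailed 90% interval: the 0.05 and 0.95 quantiles of Beta(17, 33).
Posterior mean ≈ 0.340, SD ≈ 0.066; a Normal approximation gives roughly [0.231, 0.449].
Exact: F⁻¹(0.05) = 0.235; F⁻¹(0.95) = 0.453.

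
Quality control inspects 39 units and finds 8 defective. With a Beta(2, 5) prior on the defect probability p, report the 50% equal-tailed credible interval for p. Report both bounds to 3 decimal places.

[0.174, 0.256]

Posterior: Beta(2+8, 5+31) = Beta(10, 36).
Equal-tailed 50% interval: the 0.25 and 0.75 quantiles of Beta(10, 36).
Posterior mean ≈ 0.217, SD ≈ 0.060; a Normal approximation gives roughly [0.177, 0.258].
Exact: F⁻¹(0.25) = 0.174; F⁻¹(0.75) = 0.256.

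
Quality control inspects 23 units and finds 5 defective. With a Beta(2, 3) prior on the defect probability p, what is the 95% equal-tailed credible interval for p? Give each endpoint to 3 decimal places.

Posterior: Beta(2+5, 3+18) = Beta(7, 21).
Equal-tailed 95% interval: the 0.025 and 0.975 quantiles of Beta(7, 21).
Posterior mean ≈ 0.250, SD ≈ 0.080; a Normal approximation gives roughly [0.092, 0.408].
Exact: F⁻¹(0.025) = 0.111; F⁻¹(0.975) = 0.423.

[0.111, 0.423]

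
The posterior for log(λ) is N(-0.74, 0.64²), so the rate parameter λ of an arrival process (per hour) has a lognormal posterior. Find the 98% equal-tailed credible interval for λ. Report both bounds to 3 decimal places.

On the log scale the 98% interval is -0.74 ± 2.326 × 0.64 = [-2.2289, 0.7489].
Exponentiate: [e^-2.2289, e^0.7489] = [0.108, 2.115].

[0.108, 2.115]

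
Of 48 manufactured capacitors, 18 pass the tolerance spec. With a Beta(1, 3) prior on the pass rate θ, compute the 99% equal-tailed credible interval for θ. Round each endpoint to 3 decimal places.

Posterior: Beta(1+18, 3+30) = Beta(19, 33).
Equal-tailed 99% interval: the 0.005 and 0.995 quantiles of Beta(19, 33).
Posterior mean ≈ 0.365, SD ≈ 0.066; a Normal approximation gives roughly [0.195, 0.536].
Exact: F⁻¹(0.005) = 0.208; F⁻¹(0.995) = 0.542.

[0.208, 0.542]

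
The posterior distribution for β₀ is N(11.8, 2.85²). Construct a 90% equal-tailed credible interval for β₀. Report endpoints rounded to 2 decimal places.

[7.11, 16.49]

The posterior is symmetric, so the 90% equal-tailed interval is β₀ = 11.8 ± z·2.85 with z = 1.645.
Half-width: 1.645 × 2.85 = 4.69.
11.8 − 4.69 = 7.11; 11.8 + 4.69 = 16.49.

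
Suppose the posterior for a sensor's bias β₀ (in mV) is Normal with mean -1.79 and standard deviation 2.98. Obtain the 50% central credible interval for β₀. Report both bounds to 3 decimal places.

The posterior is symmetric, so the 50% equal-tailed interval is β₀ = -1.79 ± z·2.98 with z = 0.674.
Half-width: 0.674 × 2.98 = 2.010.
-1.79 − 2.010 = -3.800; -1.79 + 2.010 = 0.220.

[-3.800, 0.220]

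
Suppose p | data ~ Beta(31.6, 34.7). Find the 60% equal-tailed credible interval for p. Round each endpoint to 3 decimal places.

[0.425, 0.528]

Posterior: Beta(31.6, 34.7).
Equal-tailed 60% interval: the 0.2 and 0.8 quantiles of Beta(31.6, 34.7).
Posterior mean ≈ 0.477, SD ≈ 0.061; a Normal approximation gives roughly [0.425, 0.528].
Exact: F⁻¹(0.2) = 0.425; F⁻¹(0.8) = 0.528.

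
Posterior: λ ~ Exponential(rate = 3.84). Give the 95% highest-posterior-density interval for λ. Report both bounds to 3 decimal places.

[0.000, 0.780]

The exponential density is strictly decreasing on [0, ∞), so the HPD interval is anchored at 0: [0, q] with P(λ ≤ q) = 0.95.
q = −ln(1 − 0.95) / 3.84 = 2.9957 / 3.84 = 0.780.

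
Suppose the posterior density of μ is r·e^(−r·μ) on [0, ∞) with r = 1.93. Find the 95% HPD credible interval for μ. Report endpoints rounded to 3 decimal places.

[0.000, 1.552]

The exponential density is strictly decreasing on [0, ∞), so the HPD interval is anchored at 0: [0, q] with P(μ ≤ q) = 0.95.
q = −ln(1 − 0.95) / 1.93 = 2.9957 / 1.93 = 1.552.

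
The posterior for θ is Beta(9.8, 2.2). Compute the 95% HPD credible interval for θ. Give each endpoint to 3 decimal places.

The posterior is unimodal and skewed, so the HPD interval has equal density at both endpoints and is the shortest 95% interval.
Solving f(0.608) = f(0.989) with F(0.989) − F(0.608) = 0.95 gives [0.608, 0.989].
For comparison, the equal-tailed interval is [0.565, 0.971]; the HPD is narrower and shifted toward the mode.

[0.608, 0.989]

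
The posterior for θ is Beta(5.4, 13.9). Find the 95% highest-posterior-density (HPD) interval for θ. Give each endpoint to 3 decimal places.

The posterior is unimodal and skewed, so the HPD interval has equal density at both endpoints and is the shortest 95% interval.
Solving f(0.096) = f(0.476) with F(0.476) − F(0.096) = 0.95 gives [0.096, 0.476].
For comparison, the equal-tailed interval is [0.109, 0.493]; the HPD is narrower and shifted toward the mode.

[0.096, 0.476]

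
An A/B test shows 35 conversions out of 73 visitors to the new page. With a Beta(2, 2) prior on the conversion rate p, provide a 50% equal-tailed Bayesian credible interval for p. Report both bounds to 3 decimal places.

[0.442, 0.519]

Posterior: Beta(2+35, 2+38) = Beta(37, 40).
Equal-tailed 50% interval: the 0.25 and 0.75 quantiles of Beta(37, 40).
Posterior mean ≈ 0.481, SD ≈ 0.057; a Normal approximation gives roughly [0.442, 0.519].
Exact: F⁻¹(0.25) = 0.442; F⁻¹(0.75) = 0.519.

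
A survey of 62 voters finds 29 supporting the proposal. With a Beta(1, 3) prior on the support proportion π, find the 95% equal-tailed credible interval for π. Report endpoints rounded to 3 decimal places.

[0.337, 0.575]

Posterior: Beta(1+29, 3+33) = Beta(30, 36).
Equal-tailed 95% interval: the 0.025 and 0.975 quantiles of Beta(30, 36).
Posterior mean ≈ 0.455, SD ≈ 0.061; a Normal approximation gives roughly [0.335, 0.574].
Exact: F⁻¹(0.025) = 0.337; F⁻¹(0.975) = 0.575.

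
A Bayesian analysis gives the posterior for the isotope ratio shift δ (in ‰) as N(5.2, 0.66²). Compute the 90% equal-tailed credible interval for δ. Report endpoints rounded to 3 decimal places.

[4.114, 6.286]

The posterior is symmetric, so the 90% equal-tailed interval is δ = 5.2 ± z·0.66 with z = 1.645.
Half-width: 1.645 × 0.66 = 1.086.
5.2 − 1.086 = 4.114; 5.2 + 1.086 = 6.286.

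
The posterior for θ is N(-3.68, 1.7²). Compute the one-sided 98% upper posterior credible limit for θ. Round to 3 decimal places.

-0.189

Need U with P(θ ≤ U) = 0.98: U = -3.68 + z_{0.02}·1.7.
z = 2.054; U = -3.68 + 2.054 × 1.7 = -0.189.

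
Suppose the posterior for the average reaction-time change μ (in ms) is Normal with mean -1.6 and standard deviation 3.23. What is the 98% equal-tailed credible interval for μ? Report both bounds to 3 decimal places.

[-9.114, 5.914]

The posterior is symmetric, so the 98% equal-tailed interval is μ = -1.6 ± z·3.23 with z = 2.326.
Half-width: 2.326 × 3.23 = 7.514.
-1.6 − 7.514 = -9.114; -1.6 + 7.514 = 5.914.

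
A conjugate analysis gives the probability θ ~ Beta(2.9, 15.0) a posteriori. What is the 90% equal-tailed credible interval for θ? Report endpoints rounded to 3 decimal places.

Posterior: Beta(2.9, 15.0).
Equal-tailed 90% interval: the 0.05 and 0.95 quantiles of Beta(2.9, 15.0).
Posterior mean ≈ 0.162, SD ≈ 0.085; a Normal approximation gives roughly [0.023, 0.301].
Exact: F⁻¹(0.05) = 0.047; F⁻¹(0.95) = 0.321.

[0.047, 0.321]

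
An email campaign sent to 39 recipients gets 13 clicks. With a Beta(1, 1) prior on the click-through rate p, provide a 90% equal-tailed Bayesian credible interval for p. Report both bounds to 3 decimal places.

Posterior: Beta(1+13, 1+26) = Beta(14, 27).
Equal-tailed 90% interval: the 0.05 and 0.95 quantiles of Beta(14, 27).
Posterior mean ≈ 0.341, SD ≈ 0.073; a Normal approximation gives roughly [0.221, 0.462].
Exact: F⁻¹(0.05) = 0.226; F⁻¹(0.95) = 0.466.

[0.226, 0.466]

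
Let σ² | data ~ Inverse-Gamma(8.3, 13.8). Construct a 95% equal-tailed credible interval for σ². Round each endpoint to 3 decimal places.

[0.931, 3.781]

Inverse-Gamma(8.3, 13.8) quantiles: F⁻¹(0.025) and F⁻¹(0.975).
Equivalently, 1/σ² ~ Gamma(8.3, rate = 13.8); invert its 0.975 and 0.025 quantiles.
Posterior mean ≈ 1.890, SD ≈ 0.753; a Normal approximation gives roughly [0.414, 3.367].
Exact: lower = 0.931; upper = 3.781.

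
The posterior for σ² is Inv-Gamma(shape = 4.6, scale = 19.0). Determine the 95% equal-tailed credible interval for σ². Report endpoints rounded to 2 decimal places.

[1.97, 13.53]

Inverse-Gamma(4.6, 19.0) quantiles: F⁻¹(0.025) and F⁻¹(0.975).
Equivalently, 1/σ² ~ Gamma(4.6, rate = 19.0); invert its 0.975 and 0.025 quantiles.
Posterior mean ≈ 5.28, SD ≈ 3.27; a Normal approximation gives roughly [-1.14, 11.69].
Exact: lower = 1.97; upper = 13.53.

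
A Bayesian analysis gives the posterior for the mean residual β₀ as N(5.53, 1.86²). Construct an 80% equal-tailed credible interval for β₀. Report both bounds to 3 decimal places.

[3.146, 7.914]

The posterior is symmetric, so the 80% equal-tailed interval is β₀ = 5.53 ± z·1.86 with z = 1.282.
Half-width: 1.282 × 1.86 = 2.384.
5.53 − 2.384 = 3.146; 5.53 + 2.384 = 7.914.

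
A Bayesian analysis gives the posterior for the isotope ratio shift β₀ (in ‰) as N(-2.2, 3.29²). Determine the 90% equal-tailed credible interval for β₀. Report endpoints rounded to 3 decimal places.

The posterior is symmetric, so the 90% equal-tailed interval is β₀ = -2.2 ± z·3.29 with z = 1.645.
Half-width: 1.645 × 3.29 = 5.412.
-2.2 − 5.412 = -7.612; -2.2 + 5.412 = 3.212.

[-7.612, 3.212]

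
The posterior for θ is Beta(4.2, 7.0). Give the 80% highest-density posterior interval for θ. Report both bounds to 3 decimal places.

The posterior is unimodal and skewed, so the HPD interval has equal density at both endpoints and is the shortest 80% interval.
Solving f(0.182) = f(0.543) with F(0.543) − F(0.182) = 0.80 gives [0.182, 0.543].
For comparison, the equal-tailed interval is [0.199, 0.562]; the HPD is narrower and shifted toward the mode.

[0.182, 0.543]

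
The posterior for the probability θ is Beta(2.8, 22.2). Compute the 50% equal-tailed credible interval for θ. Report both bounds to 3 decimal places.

Posterior: Beta(2.8, 22.2).
Equal-tailed 50% interval: the 0.25 and 0.75 quantiles of Beta(2.8, 22.2).
Posterior mean ≈ 0.112, SD ≈ 0.062; a Normal approximation gives roughly [0.070, 0.154].
Exact: F⁻¹(0.25) = 0.066; F⁻¹(0.75) = 0.147.

[0.066, 0.147]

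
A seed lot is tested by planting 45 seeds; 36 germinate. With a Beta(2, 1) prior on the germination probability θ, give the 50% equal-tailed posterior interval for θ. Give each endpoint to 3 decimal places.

Posterior: Beta(2+36, 1+9) = Beta(38, 10).
Equal-tailed 50% interval: the 0.25 and 0.75 quantiles of Beta(38, 10).
Posterior mean ≈ 0.792, SD ≈ 0.058; a Normal approximation gives roughly [0.753, 0.831].
Exact: F⁻¹(0.25) = 0.755; F⁻¹(0.75) = 0.833.

[0.755, 0.833]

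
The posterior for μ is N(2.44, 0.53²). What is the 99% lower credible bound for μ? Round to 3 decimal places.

1.207

Need L with P(μ ≥ L) = 0.99: L = 2.44 − z_{0.01}·0.53.
z = 2.326; L = 2.44 − 2.326 × 0.53 = 1.207.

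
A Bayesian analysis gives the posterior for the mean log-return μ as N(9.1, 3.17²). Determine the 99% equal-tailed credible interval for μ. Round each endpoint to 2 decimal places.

The posterior is symmetric, so the 99% equal-tailed interval is μ = 9.1 ± z·3.17 with z = 2.576.
Half-width: 2.576 × 3.17 = 8.17.
9.1 − 8.17 = 0.93; 9.1 + 8.17 = 17.27.

[0.93, 17.27]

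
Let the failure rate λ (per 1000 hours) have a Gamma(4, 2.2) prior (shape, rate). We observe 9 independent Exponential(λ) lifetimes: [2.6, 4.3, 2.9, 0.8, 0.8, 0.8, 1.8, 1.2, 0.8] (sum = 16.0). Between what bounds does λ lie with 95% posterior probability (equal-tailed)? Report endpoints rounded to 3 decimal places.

[0.380, 1.152]

Posterior: Gamma(4+9, 2.2+16.0) = Gamma(13, 18.2) (shape, rate).
Equal-tailed 95% interval: Gamma(13, 18.2) quantiles at 0.025 and 0.975.
Posterior mean ≈ 0.714, SD ≈ 0.198; a Normal approximation gives roughly [0.326, 1.103].
Exact: lower = 0.380; upper = 1.152.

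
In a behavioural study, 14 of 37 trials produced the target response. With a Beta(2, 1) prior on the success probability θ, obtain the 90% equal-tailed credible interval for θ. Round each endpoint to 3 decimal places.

Posterior: Beta(2+14, 1+23) = Beta(16, 24).
Equal-tailed 90% interval: the 0.05 and 0.95 quantiles of Beta(16, 24).
Posterior mean ≈ 0.400, SD ≈ 0.077; a Normal approximation gives roughly [0.274, 0.526].
Exact: F⁻¹(0.05) = 0.277; F⁻¹(0.95) = 0.529.

[0.277, 0.529]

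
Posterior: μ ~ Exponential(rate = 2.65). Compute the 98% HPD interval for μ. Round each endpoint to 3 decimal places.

[0.000, 1.476]

The exponential density is strictly decreasing on [0, ∞), so the HPD interval is anchored at 0: [0, q] with P(μ ≤ q) = 0.98.
q = −ln(1 − 0.98) / 2.65 = 3.9120 / 2.65 = 1.476.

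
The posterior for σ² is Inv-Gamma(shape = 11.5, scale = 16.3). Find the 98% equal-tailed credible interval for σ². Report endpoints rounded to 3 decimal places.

Inverse-Gamma(11.5, 16.3) quantiles: F⁻¹(0.01) and F⁻¹(0.99).
Equivalently, 1/σ² ~ Gamma(11.5, rate = 16.3); invert its 0.99 and 0.01 quantiles.
Posterior mean ≈ 1.552, SD ≈ 0.504; a Normal approximation gives roughly [0.381, 2.724].
Exact: lower = 0.783; upper = 3.197.

[0.783, 3.197]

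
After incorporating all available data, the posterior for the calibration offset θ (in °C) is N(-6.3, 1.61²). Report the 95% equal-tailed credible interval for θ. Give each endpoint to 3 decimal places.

The posterior is symmetric, so the 95% equal-tailed interval is θ = -6.3 ± z·1.61 with z = 1.960.
Half-width: 1.960 × 1.61 = 3.156.
-6.3 − 3.156 = -9.456; -6.3 + 3.156 = -3.144.

[-9.456, -3.144]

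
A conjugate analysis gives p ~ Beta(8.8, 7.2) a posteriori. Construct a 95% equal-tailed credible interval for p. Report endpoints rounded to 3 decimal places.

Posterior: Beta(8.8, 7.2).
Equal-tailed 95% interval: the 0.025 and 0.975 quantiles of Beta(8.8, 7.2).
Posterior mean ≈ 0.550, SD ≈ 0.121; a Normal approximation gives roughly [0.314, 0.786].
Exact: F⁻¹(0.025) = 0.311; F⁻¹(0.975) = 0.777.

[0.311, 0.777]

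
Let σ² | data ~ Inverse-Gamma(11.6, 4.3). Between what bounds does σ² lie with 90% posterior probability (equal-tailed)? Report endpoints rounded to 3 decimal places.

[0.243, 0.649]

Inverse-Gamma(11.6, 4.3) quantiles: F⁻¹(0.05) and F⁻¹(0.95).
Equivalently, 1/σ² ~ Gamma(11.6, rate = 4.3); invert its 0.95 and 0.05 quantiles.
Posterior mean ≈ 0.406, SD ≈ 0.131; a Normal approximation gives roughly [0.190, 0.621].
Exact: lower = 0.243; upper = 0.649.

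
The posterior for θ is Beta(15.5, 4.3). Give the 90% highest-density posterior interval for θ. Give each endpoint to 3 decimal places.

[0.642, 0.930]

The posterior is unimodal and skewed, so the HPD interval has equal density at both endpoints and is the shortest 90% interval.
Solving f(0.642) = f(0.930) with F(0.930) − F(0.642) = 0.90 gives [0.642, 0.930].
For comparison, the equal-tailed interval is [0.619, 0.914]; the HPD is narrower and shifted toward the mode.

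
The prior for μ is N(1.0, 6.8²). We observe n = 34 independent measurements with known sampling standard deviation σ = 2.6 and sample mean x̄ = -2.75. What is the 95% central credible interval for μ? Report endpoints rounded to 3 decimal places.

[-3.606, -1.862]

Posterior precision = 1/6.8² + 34/2.6² = 0.0216 + 5.0296 = 5.0512, so posterior SD = 0.4449.
Posterior mean = (1.0/6.8² + 34·-2.75/2.6²) / 5.0512 = -2.7339.
Interval: -2.7339 ± 1.960 × 0.4449 → [-3.606, -1.862].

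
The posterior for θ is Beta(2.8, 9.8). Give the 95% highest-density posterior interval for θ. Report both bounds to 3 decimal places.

[0.030, 0.442]

The posterior is unimodal and skewed, so the HPD interval has equal density at both endpoints and is the shortest 95% interval.
Solving f(0.030) = f(0.442) with F(0.442) − F(0.030) = 0.95 gives [0.030, 0.442].
For comparison, the equal-tailed interval is [0.049, 0.478]; the HPD is narrower and shifted toward the mode.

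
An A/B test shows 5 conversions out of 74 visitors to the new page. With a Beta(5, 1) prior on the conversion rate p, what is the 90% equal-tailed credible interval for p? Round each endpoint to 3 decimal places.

Posterior: Beta(5+5, 1+69) = Beta(10, 70).
Equal-tailed 90% interval: the 0.05 and 0.95 quantiles of Beta(10, 70).
Posterior mean ≈ 0.125, SD ≈ 0.037; a Normal approximation gives roughly [0.065, 0.185].
Exact: F⁻¹(0.05) = 0.070; F⁻¹(0.95) = 0.190.

[0.070, 0.190]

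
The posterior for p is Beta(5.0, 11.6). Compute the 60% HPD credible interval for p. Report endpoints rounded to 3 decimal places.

[0.187, 0.374]

The posterior is unimodal and skewed, so the HPD interval has equal density at both endpoints and is the shortest 60% interval.
Solving f(0.187) = f(0.374) with F(0.374) − F(0.187) = 0.60 gives [0.187, 0.374].
For comparison, the equal-tailed interval is [0.205, 0.393]; the HPD is narrower and shifted toward the mode.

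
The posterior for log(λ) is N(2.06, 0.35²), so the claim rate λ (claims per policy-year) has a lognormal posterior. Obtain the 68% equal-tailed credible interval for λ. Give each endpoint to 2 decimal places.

On the log scale the 68% interval is 2.06 ± 0.994 × 0.35 = [1.7119, 2.4081].
Exponentiate: [e^1.7119, e^2.4081] = [5.54, 11.11].

[5.54, 11.11]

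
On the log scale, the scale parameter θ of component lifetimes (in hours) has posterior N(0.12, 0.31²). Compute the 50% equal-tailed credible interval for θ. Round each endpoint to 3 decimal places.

[0.915, 1.390]

On the log scale the 50% interval is 0.12 ± 0.674 × 0.31 = [-0.0891, 0.3291].
Exponentiate: [e^-0.0891, e^0.3291] = [0.915, 1.390].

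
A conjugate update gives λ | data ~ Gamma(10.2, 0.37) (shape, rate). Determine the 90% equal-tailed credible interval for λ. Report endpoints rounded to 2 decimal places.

[15.06, 43.13]

Posterior: Gamma(shape 10.2, rate 0.37).
Equal-tailed 90% interval: Gamma(10.2, 0.37) quantiles at 0.05 and 0.95.
Posterior mean ≈ 27.57, SD ≈ 8.63; a Normal approximation gives roughly [13.37, 41.77].
Exact: lower = 15.06; upper = 43.13.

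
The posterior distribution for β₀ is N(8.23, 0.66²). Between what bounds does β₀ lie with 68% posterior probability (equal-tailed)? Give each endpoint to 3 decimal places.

The posterior is symmetric, so the 68% equal-tailed interval is β₀ = 8.23 ± z·0.66 with z = 0.994.
Half-width: 0.994 × 0.66 = 0.656.
8.23 − 0.656 = 7.574; 8.23 + 0.656 = 8.886.

[7.574, 8.886]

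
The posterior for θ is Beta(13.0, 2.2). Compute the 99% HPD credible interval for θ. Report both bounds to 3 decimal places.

The posterior is unimodal and skewed, so the HPD interval has equal density at both endpoints and is the shortest 99% interval.
Solving f(0.595) = f(0.998) with F(0.998) − F(0.595) = 0.99 gives [0.595, 0.998].
For comparison, the equal-tailed interval is [0.562, 0.990]; the HPD is narrower and shifted toward the mode.

[0.595, 0.998]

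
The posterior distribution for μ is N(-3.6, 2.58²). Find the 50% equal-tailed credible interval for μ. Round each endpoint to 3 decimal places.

The posterior is symmetric, so the 50% equal-tailed interval is μ = -3.6 ± z·2.58 with z = 0.674.
Half-width: 0.674 × 2.58 = 1.740.
-3.6 − 1.740 = -5.340; -3.6 + 1.740 = -1.860.

[-5.340, -1.860]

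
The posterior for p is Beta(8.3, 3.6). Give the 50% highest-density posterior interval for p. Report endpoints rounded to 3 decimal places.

[0.643, 0.819]

The posterior is unimodal and skewed, so the HPD interval has equal density at both endpoints and is the shortest 50% interval.
Solving f(0.643) = f(0.819) with F(0.819) − F(0.643) = 0.50 gives [0.643, 0.819].
For comparison, the equal-tailed interval is [0.614, 0.793]; the HPD is narrower and shifted toward the mode.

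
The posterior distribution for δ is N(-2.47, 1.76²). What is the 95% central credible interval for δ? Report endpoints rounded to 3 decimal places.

The posterior is symmetric, so the 95% equal-tailed interval is δ = -2.47 ± z·1.76 with z = 1.960.
Half-width: 1.960 × 1.76 = 3.450.
-2.47 − 3.450 = -5.920; -2.47 + 3.450 = 0.980.

[-5.920, 0.980]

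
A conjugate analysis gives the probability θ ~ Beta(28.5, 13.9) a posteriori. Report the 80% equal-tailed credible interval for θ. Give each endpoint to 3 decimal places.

Posterior: Beta(28.5, 13.9).
Equal-tailed 80% interval: the 0.1 and 0.9 quantiles of Beta(28.5, 13.9).
Posterior mean ≈ 0.672, SD ≈ 0.071; a Normal approximation gives roughly [0.581, 0.763].
Exact: F⁻¹(0.1) = 0.579; F⁻¹(0.9) = 0.762.

[0.579, 0.762]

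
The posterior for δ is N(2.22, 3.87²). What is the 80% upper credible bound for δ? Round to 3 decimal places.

Need U with P(δ ≤ U) = 0.80: U = 2.22 + z_{0.2}·3.87.
z = 0.842; U = 2.22 + 0.842 × 3.87 = 5.477.

5.477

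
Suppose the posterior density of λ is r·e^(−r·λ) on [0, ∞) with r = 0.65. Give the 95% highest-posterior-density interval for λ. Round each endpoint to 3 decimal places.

[0.000, 4.609]

The exponential density is strictly decreasing on [0, ∞), so the HPD interval is anchored at 0: [0, q] with P(λ ≤ q) = 0.95.
q = −ln(1 − 0.95) / 0.65 = 2.9957 / 0.65 = 4.609.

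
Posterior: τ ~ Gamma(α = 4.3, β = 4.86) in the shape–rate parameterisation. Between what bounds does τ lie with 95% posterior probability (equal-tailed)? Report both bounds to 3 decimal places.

Posterior: Gamma(shape 4.3, rate 4.86).
Equal-tailed 95% interval: Gamma(4.3, 4.86) quantiles at 0.025 and 0.975.
Posterior mean ≈ 0.885, SD ≈ 0.427; a Normal approximation gives roughly [0.049, 1.721].
Exact: lower = 0.256; upper = 1.896.

[0.256, 1.896]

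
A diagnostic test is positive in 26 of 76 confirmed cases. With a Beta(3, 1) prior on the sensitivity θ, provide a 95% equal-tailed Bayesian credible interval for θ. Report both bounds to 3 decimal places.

Posterior: Beta(3+26, 1+50) = Beta(29, 51).
Equal-tailed 95% interval: the 0.025 and 0.975 quantiles of Beta(29, 51).
Posterior mean ≈ 0.362, SD ≈ 0.053; a Normal approximation gives roughly [0.258, 0.467].
Exact: F⁻¹(0.025) = 0.261; F⁻¹(0.975) = 0.470.

[0.261, 0.470]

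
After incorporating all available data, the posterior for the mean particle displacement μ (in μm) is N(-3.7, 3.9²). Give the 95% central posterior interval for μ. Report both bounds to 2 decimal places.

The posterior is symmetric, so the 95% equal-tailed interval is μ = -3.7 ± z·3.9 with z = 1.960.
Half-width: 1.960 × 3.9 = 7.64.
-3.7 − 7.64 = -11.34; -3.7 + 7.64 = 3.94.

[-11.34, 3.94]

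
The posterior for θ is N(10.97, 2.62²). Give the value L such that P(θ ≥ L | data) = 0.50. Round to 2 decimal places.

10.97

Need L with P(θ ≥ L) = 0.50: L = 10.97 − z_{0.5}·2.62.
z = 0.000; L = 10.97 − 0.000 × 2.62 = 10.97.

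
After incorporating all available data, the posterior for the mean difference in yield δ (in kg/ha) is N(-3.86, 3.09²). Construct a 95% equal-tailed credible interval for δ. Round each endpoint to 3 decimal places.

[-9.916, 2.196]

The posterior is symmetric, so the 95% equal-tailed interval is δ = -3.86 ± z·3.09 with z = 1.960.
Half-width: 1.960 × 3.09 = 6.056.
-3.86 − 6.056 = -9.916; -3.86 + 6.056 = 2.196.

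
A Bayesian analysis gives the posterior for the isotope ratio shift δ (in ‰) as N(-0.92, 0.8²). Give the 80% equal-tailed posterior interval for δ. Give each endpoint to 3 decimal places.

The posterior is symmetric, so the 80% equal-tailed interval is δ = -0.92 ± z·0.8 with z = 1.282.
Half-width: 1.282 × 0.8 = 1.025.
-0.92 − 1.025 = -1.945; -0.92 + 1.025 = 0.105.

[-1.945, 0.105]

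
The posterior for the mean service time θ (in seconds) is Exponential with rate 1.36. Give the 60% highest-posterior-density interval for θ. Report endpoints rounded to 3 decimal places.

[0.000, 0.674]

The exponential density is strictly decreasing on [0, ∞), so the HPD interval is anchored at 0: [0, q] with P(θ ≤ q) = 0.60.
q = −ln(1 − 0.60) / 1.36 = 0.9163 / 1.36 = 0.674.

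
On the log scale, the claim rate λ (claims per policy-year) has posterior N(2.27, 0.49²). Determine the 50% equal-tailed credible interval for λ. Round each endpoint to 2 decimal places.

On the log scale the 50% interval is 2.27 ± 0.674 × 0.49 = [1.9395, 2.6005].
Exponentiate: [e^1.9395, e^2.6005] = [6.96, 13.47].

[6.96, 13.47]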